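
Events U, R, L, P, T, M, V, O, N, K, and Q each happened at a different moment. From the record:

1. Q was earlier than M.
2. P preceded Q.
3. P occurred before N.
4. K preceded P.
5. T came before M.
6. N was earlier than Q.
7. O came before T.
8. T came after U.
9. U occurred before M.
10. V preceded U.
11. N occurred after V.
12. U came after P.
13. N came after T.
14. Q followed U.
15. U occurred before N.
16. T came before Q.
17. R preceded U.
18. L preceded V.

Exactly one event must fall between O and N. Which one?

T

Tracing the constraints gives O → T → N, so T sits after O and before N.
No other event is forced both after O and before N.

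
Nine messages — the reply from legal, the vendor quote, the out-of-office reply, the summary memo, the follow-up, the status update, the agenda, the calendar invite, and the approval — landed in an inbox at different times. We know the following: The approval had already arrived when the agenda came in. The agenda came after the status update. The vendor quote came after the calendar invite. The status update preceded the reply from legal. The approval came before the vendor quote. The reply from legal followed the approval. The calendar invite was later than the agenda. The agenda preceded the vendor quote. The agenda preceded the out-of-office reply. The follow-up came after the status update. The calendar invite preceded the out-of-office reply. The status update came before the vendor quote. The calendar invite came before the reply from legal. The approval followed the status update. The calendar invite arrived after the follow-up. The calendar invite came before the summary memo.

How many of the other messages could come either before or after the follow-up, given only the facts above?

2

Forced before the follow-up: the status update; forced after the follow-up: the calendar invite, the out-of-office reply, the reply from legal, the summary memo, and the vendor quote.
That leaves the agenda and the approval with no forced order relative to the follow-up — 2.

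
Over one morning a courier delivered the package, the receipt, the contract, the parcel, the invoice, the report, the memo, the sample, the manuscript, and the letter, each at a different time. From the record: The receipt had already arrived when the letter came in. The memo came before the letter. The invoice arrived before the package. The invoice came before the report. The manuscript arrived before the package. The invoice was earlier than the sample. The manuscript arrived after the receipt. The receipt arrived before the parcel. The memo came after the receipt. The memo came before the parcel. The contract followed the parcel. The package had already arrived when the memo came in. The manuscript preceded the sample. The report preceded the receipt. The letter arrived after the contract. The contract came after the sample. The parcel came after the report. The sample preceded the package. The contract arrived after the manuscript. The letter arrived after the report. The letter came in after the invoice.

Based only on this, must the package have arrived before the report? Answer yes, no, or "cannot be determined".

no

Tracing the constraints gives the report → the receipt → the manuscript → the package, so the report must come before the package.
That means the package cannot be before the report.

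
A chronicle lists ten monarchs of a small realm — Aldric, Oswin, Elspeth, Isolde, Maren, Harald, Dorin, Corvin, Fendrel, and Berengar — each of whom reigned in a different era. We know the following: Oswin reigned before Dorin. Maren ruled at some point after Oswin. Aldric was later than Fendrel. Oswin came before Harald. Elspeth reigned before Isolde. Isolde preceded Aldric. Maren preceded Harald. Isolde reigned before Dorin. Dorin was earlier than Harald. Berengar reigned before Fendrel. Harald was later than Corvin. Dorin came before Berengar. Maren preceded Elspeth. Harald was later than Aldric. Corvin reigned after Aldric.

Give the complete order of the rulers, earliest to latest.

Oswin, Maren, Elspeth, Isolde, Dorin, Berengar, Fendrel, Aldric, Corvin, Harald

The constraints fix every adjacent pair, so only one ordering works:
Oswin → Maren → Elspeth → Isolde → Dorin → Berengar → Fendrel → Aldric → Corvin → Harald.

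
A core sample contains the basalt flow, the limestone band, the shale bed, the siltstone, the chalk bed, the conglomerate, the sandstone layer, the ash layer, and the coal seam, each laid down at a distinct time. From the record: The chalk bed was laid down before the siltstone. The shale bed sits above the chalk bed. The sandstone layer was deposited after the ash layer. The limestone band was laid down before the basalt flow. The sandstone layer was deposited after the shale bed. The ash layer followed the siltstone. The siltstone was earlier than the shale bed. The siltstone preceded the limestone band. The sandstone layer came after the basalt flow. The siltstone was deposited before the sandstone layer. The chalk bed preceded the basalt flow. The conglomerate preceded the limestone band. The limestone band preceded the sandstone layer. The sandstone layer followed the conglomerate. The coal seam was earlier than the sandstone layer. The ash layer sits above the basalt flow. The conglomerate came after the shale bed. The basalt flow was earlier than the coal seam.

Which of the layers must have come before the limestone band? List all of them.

Directly stated before the limestone band: the conglomerate and the siltstone.
The chalk bed reaches the limestone band via the chalk bed → the siltstone → the limestone band.
The shale bed reaches the limestone band via the shale bed → the conglomerate → the limestone band.
No chain forces the ash layer (or any of the others) ahead of the limestone band.

the chalk bed, the conglomerate, the shale bed, the siltstone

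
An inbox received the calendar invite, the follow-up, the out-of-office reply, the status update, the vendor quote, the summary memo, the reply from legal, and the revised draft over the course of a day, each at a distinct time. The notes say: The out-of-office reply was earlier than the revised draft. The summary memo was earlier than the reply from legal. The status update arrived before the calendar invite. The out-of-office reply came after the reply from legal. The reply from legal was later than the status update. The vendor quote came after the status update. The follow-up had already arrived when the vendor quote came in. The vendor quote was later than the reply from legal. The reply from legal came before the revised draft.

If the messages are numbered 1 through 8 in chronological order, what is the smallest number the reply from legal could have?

3

The status update and the summary memo must both come before the reply from legal — 2 forced predecessors.
Nothing else is forced ahead of the reply from legal, so its earliest slot is position 2 + 1 = 3.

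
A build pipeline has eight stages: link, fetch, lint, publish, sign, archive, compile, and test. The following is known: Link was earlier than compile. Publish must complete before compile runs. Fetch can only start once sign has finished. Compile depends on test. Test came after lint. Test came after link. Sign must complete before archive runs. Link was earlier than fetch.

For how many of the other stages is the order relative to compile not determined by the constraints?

3

Forced before compile: link, lint, publish, and test.
That leaves archive, fetch, and sign with no forced order relative to compile — 3.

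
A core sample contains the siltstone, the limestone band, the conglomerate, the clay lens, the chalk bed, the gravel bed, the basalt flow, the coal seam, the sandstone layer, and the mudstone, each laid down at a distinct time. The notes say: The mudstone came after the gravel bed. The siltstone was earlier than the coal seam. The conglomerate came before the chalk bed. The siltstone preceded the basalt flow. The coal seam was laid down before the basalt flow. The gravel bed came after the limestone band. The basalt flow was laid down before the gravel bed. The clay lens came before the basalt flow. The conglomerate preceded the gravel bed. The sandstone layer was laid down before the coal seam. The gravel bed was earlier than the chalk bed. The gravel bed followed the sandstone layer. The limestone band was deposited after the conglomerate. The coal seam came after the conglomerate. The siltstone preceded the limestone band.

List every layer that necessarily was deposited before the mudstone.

the basalt flow, the clay lens, the coal seam, the conglomerate, the gravel bed, the limestone band, the sandstone layer, the siltstone

Directly stated before the mudstone: the gravel bed.
The basalt flow reaches the mudstone via the basalt flow → the gravel bed → the mudstone.
The clay lens reaches the mudstone via the clay lens → the basalt flow → the gravel bed → the mudstone.
The coal seam reaches the mudstone via the coal seam → the basalt flow → the gravel bed → the mudstone.
Likewise the conglomerate, the limestone band, the sandstone layer, and the siltstone each reach the mudstone by chaining the stated constraints.
No chain forces the chalk bed ahead of the mudstone.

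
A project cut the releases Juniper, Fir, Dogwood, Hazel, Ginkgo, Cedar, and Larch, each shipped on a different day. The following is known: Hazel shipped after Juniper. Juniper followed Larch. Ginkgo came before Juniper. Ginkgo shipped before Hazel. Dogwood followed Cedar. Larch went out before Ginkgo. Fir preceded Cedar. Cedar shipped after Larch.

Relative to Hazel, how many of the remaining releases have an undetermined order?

Forced before Hazel: Ginkgo, Juniper, and Larch.
That leaves Cedar, Dogwood, and Fir with no forced order relative to Hazel — 3.

3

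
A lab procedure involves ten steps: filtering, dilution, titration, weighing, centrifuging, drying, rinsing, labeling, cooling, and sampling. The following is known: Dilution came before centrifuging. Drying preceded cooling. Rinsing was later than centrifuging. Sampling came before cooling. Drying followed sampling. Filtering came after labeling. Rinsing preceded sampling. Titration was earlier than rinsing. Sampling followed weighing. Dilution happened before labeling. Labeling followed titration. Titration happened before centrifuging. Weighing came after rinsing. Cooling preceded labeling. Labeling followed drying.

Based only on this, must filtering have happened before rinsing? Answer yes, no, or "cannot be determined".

no

Tracing the constraints gives rinsing → sampling → drying → labeling → filtering, so rinsing must come before filtering.
That means filtering cannot be before rinsing.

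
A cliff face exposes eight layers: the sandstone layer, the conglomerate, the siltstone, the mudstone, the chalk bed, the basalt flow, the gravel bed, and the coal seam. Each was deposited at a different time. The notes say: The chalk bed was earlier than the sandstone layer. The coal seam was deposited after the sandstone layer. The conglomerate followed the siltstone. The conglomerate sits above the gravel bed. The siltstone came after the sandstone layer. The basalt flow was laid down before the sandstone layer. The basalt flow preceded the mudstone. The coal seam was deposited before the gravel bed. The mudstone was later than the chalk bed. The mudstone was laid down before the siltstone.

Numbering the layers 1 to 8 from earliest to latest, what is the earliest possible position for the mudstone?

3

The basalt flow and the chalk bed must both come before the mudstone — 2 forced predecessors.
Nothing else is forced ahead of the mudstone, so its earliest slot is position 2 + 1 = 3.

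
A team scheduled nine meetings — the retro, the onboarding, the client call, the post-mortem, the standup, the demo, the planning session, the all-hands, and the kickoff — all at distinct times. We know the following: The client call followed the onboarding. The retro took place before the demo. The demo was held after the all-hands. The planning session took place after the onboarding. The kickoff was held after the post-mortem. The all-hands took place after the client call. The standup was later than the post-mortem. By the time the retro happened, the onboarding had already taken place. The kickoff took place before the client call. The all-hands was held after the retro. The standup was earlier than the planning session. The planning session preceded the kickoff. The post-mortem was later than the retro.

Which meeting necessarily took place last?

Every other meeting has a chain of constraints placing it before the demo, so the demo is last.

the demo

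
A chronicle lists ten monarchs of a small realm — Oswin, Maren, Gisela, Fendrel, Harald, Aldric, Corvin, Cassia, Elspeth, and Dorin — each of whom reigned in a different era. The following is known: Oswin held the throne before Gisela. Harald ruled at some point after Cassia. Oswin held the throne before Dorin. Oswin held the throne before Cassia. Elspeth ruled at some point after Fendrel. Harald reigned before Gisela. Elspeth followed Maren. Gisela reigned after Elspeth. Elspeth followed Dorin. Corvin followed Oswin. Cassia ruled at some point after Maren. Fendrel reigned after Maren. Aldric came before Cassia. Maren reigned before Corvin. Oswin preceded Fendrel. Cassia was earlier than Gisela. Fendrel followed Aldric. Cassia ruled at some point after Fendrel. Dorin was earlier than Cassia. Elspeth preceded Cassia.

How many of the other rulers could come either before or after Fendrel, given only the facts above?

2

Forced before Fendrel: Aldric, Maren, and Oswin; forced after Fendrel: Cassia, Elspeth, Gisela, and Harald.
That leaves Corvin and Dorin with no forced order relative to Fendrel — 2.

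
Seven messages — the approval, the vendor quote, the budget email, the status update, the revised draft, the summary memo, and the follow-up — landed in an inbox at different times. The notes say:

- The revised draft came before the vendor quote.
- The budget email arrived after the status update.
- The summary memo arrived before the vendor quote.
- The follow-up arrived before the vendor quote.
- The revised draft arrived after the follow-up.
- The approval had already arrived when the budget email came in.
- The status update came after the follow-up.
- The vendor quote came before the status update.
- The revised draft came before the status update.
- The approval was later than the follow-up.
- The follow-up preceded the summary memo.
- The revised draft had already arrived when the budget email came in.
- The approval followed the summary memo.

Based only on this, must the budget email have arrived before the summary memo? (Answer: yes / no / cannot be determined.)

no

Tracing the constraints gives the summary memo → the approval → the budget email, so the summary memo must come before the budget email.
That means the budget email cannot be before the summary memo.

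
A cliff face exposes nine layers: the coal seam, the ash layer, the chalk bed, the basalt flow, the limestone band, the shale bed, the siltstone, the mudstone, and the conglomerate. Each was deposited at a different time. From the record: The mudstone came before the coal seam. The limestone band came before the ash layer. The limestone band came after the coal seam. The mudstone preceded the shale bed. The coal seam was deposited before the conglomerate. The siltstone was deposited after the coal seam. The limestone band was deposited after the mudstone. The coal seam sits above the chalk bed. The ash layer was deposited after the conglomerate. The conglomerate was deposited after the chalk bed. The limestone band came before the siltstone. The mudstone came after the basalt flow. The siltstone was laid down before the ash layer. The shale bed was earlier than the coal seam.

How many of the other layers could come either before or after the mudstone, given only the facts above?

1

Forced before the mudstone: the basalt flow; forced after the mudstone: the ash layer, the coal seam, the conglomerate, the limestone band, the shale bed, and the siltstone.
That leaves the chalk bed with no forced order relative to the mudstone — 1.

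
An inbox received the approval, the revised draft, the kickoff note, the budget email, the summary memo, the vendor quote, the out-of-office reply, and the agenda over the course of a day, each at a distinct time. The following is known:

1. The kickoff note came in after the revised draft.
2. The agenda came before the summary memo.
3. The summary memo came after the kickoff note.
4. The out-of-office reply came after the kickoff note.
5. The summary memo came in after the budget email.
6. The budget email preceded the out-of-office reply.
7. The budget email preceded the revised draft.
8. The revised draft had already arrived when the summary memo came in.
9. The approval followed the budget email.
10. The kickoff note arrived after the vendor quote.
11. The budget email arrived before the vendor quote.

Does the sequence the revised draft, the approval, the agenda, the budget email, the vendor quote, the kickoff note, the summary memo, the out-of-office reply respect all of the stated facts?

The constraints require the budget email before the revised draft, but in the proposed sequence the revised draft appears ahead of the budget email. That one violation is enough.

no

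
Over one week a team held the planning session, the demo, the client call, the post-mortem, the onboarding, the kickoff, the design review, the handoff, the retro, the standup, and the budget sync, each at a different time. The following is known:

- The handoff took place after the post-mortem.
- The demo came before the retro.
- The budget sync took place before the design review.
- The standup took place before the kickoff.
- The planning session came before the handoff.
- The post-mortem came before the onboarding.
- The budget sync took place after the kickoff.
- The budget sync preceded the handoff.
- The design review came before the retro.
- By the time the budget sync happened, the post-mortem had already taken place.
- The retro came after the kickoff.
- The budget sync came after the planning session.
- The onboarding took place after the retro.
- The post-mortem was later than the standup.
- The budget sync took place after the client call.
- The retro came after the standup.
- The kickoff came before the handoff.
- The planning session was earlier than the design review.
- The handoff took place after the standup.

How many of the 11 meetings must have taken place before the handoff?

6

Directly stated before the handoff: the budget sync, the kickoff, the planning session, the post-mortem, and the standup.
The client call reaches the handoff via the client call → the budget sync → the handoff.
No chain forces the onboarding (or any of the others) ahead of the handoff.
That's the budget sync, the client call, the kickoff, the planning session, the post-mortem, and the standup — 6 in all.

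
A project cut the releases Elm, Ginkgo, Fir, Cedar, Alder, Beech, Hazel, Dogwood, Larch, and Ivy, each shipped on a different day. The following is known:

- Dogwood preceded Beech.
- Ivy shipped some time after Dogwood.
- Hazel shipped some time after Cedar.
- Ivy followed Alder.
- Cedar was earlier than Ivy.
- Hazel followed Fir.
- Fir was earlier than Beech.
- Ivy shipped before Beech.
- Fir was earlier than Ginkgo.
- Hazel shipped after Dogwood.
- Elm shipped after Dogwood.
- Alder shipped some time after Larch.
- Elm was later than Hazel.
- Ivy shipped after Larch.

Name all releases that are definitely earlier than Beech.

Alder, Cedar, Dogwood, Fir, Ivy, Larch

Directly stated before Beech: Dogwood, Fir, and Ivy.
Alder reaches Beech via Alder → Ivy → Beech.
Cedar reaches Beech via Cedar → Ivy → Beech.
Larch reaches Beech via Larch → Ivy → Beech.
No chain forces Ginkgo (or any of the others) ahead of Beech.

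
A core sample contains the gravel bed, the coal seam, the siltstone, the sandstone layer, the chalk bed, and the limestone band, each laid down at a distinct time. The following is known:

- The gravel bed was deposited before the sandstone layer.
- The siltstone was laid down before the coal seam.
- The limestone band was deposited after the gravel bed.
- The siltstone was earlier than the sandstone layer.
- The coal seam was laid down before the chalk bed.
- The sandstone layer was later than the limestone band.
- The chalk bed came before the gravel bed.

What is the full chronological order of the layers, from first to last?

the siltstone, the coal seam, the chalk bed, the gravel bed, the limestone band, the sandstone layer

The constraints fix every adjacent pair, so only one ordering works:
the siltstone → the coal seam → the chalk bed → the gravel bed → the limestone band → the sandstone layer.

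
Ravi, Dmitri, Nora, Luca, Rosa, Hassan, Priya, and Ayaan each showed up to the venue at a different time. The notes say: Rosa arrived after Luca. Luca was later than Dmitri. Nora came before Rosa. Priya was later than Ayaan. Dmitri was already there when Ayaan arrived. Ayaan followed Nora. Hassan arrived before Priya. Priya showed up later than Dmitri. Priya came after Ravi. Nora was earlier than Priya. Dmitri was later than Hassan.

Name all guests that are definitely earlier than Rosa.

Directly stated before Rosa: Luca and Nora.
Dmitri reaches Rosa via Dmitri → Luca → Rosa.
Hassan reaches Rosa via Hassan → Dmitri → Luca → Rosa.
No chain forces Ravi (or any of the others) ahead of Rosa.

Dmitri, Hassan, Luca, Nora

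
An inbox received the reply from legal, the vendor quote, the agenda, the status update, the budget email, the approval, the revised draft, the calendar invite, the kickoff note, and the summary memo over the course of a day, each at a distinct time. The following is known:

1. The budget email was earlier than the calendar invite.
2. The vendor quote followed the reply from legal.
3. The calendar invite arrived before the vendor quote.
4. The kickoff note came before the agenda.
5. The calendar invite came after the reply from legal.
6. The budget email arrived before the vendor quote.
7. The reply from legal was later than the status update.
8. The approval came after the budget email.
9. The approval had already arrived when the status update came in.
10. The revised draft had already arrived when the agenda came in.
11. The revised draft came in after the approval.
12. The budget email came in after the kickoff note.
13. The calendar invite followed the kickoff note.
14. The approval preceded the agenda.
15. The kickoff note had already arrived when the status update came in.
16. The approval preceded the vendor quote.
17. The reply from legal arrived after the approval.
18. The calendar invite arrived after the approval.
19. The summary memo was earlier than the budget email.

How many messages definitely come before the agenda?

Directly stated before the agenda: the approval, the kickoff note, and the revised draft.
The budget email reaches the agenda via the budget email → the approval → the agenda.
The summary memo reaches the agenda via the summary memo → the budget email → the approval → the agenda.
No chain forces the calendar invite (or any of the others) ahead of the agenda.
That's the approval, the budget email, the kickoff note, the revised draft, and the summary memo — 5 in all.

5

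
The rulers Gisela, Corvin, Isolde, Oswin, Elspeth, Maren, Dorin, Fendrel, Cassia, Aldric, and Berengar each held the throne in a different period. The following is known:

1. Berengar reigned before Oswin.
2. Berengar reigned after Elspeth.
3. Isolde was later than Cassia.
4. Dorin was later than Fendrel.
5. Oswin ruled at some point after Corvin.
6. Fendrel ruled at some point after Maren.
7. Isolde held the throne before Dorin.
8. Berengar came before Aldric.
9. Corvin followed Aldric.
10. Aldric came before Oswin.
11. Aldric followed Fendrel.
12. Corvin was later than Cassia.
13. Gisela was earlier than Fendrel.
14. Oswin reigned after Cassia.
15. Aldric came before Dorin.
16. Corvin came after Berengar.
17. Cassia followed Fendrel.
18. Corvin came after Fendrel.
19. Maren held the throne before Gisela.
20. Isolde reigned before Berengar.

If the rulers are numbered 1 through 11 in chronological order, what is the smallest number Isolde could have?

Cassia, Fendrel, Gisela, and Maren must all come before Isolde — 4 forced predecessors.
Nothing else is forced ahead of Isolde, so their earliest slot is position 4 + 1 = 5.

5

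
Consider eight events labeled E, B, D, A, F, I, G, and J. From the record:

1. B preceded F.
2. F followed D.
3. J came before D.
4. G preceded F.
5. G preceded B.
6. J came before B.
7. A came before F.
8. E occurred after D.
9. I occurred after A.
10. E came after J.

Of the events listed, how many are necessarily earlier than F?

Directly stated before F: A, B, D, and G.
J reaches F via J → B → F.
That's A, B, D, G, and J — 5 in all.

5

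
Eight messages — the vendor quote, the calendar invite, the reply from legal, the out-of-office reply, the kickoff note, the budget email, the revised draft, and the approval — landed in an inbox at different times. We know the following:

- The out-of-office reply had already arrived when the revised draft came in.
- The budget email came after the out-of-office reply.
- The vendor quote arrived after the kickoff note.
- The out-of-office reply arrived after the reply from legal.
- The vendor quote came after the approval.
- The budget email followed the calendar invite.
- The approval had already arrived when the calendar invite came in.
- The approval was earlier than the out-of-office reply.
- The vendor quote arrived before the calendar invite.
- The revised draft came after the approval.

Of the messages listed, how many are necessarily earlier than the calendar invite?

Directly stated before the calendar invite: the approval and the vendor quote.
The kickoff note reaches the calendar invite via the kickoff note → the vendor quote → the calendar invite.
No chain forces the reply from legal (or any of the others) ahead of the calendar invite.
That's the approval, the kickoff note, and the vendor quote — 3 in all.

3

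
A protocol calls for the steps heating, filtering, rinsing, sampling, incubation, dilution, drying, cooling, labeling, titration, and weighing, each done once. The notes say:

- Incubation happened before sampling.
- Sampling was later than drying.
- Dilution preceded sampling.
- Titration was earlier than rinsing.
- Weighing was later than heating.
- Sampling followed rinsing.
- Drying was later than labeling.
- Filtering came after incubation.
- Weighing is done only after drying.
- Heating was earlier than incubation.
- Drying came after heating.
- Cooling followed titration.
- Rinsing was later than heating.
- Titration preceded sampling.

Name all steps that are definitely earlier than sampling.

Directly stated before sampling: dilution, drying, incubation, rinsing, and titration.
Heating reaches sampling via heating → drying → sampling.
Labeling reaches sampling via labeling → drying → sampling.
No chain forces weighing (or any of the others) ahead of sampling.

dilution, drying, heating, incubation, labeling, rinsing, titration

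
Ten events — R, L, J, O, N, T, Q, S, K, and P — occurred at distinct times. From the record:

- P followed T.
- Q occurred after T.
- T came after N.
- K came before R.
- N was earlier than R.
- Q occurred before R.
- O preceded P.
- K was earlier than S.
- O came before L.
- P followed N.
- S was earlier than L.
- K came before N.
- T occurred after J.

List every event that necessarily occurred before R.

J, K, N, Q, T

Directly stated before R: K, N, and Q.
J reaches R via J → T → Q → R.
T reaches R via T → Q → R.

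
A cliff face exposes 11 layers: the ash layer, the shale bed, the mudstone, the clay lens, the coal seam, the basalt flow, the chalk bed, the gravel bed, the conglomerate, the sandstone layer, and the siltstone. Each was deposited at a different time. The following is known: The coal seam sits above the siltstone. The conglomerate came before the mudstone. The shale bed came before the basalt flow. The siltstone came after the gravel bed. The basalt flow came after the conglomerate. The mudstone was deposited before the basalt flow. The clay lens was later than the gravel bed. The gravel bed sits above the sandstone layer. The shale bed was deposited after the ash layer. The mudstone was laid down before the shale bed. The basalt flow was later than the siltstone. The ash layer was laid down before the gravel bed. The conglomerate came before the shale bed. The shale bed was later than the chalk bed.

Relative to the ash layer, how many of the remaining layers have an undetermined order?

4

Forced after the ash layer: the basalt flow, the clay lens, the coal seam, the gravel bed, the shale bed, and the siltstone.
That leaves the chalk bed, the conglomerate, the mudstone, and the sandstone layer with no forced order relative to the ash layer — 4.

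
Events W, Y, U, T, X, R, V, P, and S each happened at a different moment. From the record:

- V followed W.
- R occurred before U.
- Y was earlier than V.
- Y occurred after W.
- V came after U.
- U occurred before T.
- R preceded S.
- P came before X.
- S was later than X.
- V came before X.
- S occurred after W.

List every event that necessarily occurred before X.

P, R, U, V, W, Y

Directly stated before X: P and V.
R reaches X via R → U → V → X.
U reaches X via U → V → X.
W reaches X via W → V → X.
Likewise Y reaches X by chaining the stated constraints.
No chain forces T (or any of the others) ahead of X.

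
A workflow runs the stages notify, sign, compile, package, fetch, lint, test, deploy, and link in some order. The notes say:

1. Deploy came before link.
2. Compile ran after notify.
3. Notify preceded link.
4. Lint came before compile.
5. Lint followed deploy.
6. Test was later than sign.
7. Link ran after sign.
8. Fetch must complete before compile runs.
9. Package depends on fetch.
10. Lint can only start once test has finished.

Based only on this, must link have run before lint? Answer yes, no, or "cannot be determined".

No chain of stated constraints runs from link to lint, and none runs from lint to link either.
So the relative order of link and lint is not fixed by the given facts.

cannot be determined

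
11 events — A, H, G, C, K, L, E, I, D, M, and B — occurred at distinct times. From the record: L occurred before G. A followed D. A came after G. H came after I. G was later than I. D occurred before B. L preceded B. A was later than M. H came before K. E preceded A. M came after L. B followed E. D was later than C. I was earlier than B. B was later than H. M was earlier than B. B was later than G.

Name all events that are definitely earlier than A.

C, D, E, G, I, L, M

Directly stated before A: D, E, G, and M.
C reaches A via C → D → A.
I reaches A via I → G → A.
L reaches A via L → M → A.
No chain forces H (or any of the others) ahead of A.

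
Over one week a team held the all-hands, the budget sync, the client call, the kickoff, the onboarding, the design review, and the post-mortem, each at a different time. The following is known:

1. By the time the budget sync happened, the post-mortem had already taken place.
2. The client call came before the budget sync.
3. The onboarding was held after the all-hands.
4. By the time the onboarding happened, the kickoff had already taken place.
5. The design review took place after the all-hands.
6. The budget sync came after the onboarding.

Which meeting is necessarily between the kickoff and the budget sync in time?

Tracing the constraints gives the kickoff → the onboarding → the budget sync, so the onboarding sits after the kickoff and before the budget sync.
No other meeting is forced both after the kickoff and before the budget sync.

the onboarding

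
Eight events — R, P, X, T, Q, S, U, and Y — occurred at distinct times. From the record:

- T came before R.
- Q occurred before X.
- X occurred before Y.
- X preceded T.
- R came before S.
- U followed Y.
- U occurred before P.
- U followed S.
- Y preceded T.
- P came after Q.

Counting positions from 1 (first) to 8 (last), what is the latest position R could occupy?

5

R must come before P, S, and U — 3 events forced after it.
Everything else can be placed before R in some valid order, so R can sit as late as position 8 − 3 = 5.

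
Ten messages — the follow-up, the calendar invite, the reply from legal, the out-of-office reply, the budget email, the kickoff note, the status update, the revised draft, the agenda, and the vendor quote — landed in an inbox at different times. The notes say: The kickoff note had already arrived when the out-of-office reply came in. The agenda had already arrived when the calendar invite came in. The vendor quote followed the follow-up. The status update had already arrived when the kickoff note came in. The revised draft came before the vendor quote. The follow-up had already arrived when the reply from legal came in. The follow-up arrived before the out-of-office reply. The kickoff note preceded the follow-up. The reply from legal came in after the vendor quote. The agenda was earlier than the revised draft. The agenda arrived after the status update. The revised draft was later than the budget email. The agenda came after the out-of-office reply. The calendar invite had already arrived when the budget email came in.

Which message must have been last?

Every other message has a chain of constraints placing it before the reply from legal, so the reply from legal is last.

the reply from legal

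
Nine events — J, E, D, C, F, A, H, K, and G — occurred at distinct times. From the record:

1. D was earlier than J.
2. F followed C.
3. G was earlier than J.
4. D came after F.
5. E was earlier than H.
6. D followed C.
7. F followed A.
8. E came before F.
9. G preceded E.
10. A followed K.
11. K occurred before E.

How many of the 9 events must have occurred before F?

Directly stated before F: A, C, and E.
G reaches F via G → E → F.
K reaches F via K → A → F.
No chain forces D (or any of the others) ahead of F.
That's A, C, E, G, and K — 5 in all.

5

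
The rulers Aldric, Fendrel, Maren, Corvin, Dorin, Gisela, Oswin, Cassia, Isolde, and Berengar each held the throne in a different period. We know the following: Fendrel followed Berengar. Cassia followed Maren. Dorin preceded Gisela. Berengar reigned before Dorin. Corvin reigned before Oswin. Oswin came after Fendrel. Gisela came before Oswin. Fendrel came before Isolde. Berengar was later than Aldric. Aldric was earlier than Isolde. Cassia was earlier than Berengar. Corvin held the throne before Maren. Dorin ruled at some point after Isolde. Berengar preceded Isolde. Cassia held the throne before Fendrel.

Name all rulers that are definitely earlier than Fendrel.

Aldric, Berengar, Cassia, Corvin, Maren

Directly stated before Fendrel: Berengar and Cassia.
Aldric reaches Fendrel via Aldric → Berengar → Fendrel.
Corvin reaches Fendrel via Corvin → Maren → Cassia → Fendrel.
Maren reaches Fendrel via Maren → Cassia → Fendrel.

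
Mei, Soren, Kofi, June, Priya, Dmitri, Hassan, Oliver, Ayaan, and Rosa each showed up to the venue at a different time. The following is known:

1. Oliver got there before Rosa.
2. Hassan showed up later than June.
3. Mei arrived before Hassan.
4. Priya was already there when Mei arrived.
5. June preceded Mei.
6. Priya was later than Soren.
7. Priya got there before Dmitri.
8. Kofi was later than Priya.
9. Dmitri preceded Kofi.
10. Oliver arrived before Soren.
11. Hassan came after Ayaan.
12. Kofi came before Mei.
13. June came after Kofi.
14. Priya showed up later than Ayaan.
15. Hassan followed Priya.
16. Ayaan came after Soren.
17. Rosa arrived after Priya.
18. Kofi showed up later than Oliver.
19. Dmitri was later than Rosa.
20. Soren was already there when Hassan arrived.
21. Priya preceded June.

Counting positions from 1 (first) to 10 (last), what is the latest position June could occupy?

8

June must come before Hassan and Mei — 2 guests forced after them.
Everything else can be placed before June in some valid order, so June can sit as late as position 10 − 2 = 8.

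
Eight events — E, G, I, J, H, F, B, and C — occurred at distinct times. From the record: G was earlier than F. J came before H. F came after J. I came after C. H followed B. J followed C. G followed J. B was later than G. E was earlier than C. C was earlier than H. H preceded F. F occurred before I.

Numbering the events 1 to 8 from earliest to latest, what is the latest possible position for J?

J must come before B, F, G, H, and I — 5 events forced after it.
Everything else can be placed before J in some valid order, so J can sit as late as position 8 − 5 = 3.

3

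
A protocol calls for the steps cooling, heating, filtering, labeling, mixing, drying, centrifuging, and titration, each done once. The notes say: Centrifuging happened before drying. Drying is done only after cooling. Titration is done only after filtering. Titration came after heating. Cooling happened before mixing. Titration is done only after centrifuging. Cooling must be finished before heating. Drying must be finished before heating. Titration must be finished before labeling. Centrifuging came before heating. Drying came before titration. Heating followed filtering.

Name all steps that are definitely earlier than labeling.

Directly stated before labeling: titration.
Centrifuging reaches labeling via centrifuging → titration → labeling.
Cooling reaches labeling via cooling → heating → titration → labeling.
Drying reaches labeling via drying → titration → labeling.
Likewise filtering and heating each reach labeling by chaining the stated constraints.
No chain forces mixing ahead of labeling.

centrifuging, cooling, drying, filtering, heating, titration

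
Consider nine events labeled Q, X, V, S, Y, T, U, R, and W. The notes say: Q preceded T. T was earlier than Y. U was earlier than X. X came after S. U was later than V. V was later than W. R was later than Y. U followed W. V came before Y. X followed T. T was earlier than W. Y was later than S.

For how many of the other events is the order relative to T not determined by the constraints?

Forced before T: Q; forced after T: R, U, V, W, X, and Y.
That leaves S with no forced order relative to T — 1.

1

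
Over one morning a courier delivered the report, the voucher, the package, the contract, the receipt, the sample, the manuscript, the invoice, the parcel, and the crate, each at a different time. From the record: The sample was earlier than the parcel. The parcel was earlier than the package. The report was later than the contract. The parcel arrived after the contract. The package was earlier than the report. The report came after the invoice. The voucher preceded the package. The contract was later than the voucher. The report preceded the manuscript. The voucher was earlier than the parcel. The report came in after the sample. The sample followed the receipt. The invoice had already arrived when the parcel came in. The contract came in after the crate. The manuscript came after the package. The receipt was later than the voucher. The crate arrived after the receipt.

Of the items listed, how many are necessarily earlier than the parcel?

6

Directly stated before the parcel: the contract, the invoice, the sample, and the voucher.
The crate reaches the parcel via the crate → the contract → the parcel.
The receipt reaches the parcel via the receipt → the sample → the parcel.
No chain forces the manuscript (or any of the others) ahead of the parcel.
That's the contract, the crate, the invoice, the receipt, the sample, and the voucher — 6 in all.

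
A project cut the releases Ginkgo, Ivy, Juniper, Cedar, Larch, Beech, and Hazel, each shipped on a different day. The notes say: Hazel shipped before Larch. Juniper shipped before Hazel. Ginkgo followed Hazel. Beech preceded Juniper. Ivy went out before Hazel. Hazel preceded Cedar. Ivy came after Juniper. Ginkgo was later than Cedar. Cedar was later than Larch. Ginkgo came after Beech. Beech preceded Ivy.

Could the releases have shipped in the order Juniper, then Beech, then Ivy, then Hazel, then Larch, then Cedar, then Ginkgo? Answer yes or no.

no

The constraints require Beech before Juniper, but in the proposed sequence Juniper appears ahead of Beech. That one violation is enough.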